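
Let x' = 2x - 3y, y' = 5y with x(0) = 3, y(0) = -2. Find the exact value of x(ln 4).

2064

A = [[2,-3],[0,5]]; eigenvalues λ = 5, 2.
Eigenvectors: (-1,1) for λ=5, (-1,0) for λ=2.
From the initial condition, c_1 = -2, c_2 = -1.
x(ln 4) = (-2)(4^5)(-1) + (-1)(4^2)(-1) = 2064.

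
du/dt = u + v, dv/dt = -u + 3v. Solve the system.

u(t) = -C_1e^(2t) - C_2te^(2t) + C_2e^(2t), v(t) = -C_1e^(2t) - C_2te^(2t)

Coefficient matrix A = [[1, 1], [-1, 3]].
Characteristic polynomial det(A - λI) = λ^2 - 4λ + 4 = 0.
Single eigenvalue λ = 2 with algebraic multiplicity 2.
Eigenvector v = (-1,-1); generalized eigenvector w with (A-λI)w=v is (1,0).
General solution: e^(2t)[C_1·v + C_2·(t·v + w)].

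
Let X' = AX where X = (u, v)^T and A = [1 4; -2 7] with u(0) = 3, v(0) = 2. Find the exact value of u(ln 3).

297

A = [[1,4],[-2,7]]; eigenvalues λ = 5, 3.
Eigenvectors: (-1,-1) for λ=5, (-2,-1) for λ=3.
From the initial condition, c_1 = -1, c_2 = -1.
u(ln 3) = (-1)(3^5)(-1) + (-1)(3^3)(-2) = 297.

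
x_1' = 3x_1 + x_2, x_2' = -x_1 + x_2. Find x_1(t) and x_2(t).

Coefficient matrix A = [[3, 1], [-1, 1]].
Characteristic polynomial det(A - λI) = λ^2 - 4λ + 4 = 0.
Single eigenvalue λ = 2 with algebraic multiplicity 2.
Eigenvector v = (1,-1); generalized eigenvector w with (A-λI)w=v is (3,-2).
General solution: e^(2t)[K_1·v + K_2·(t·v + w)].

x_1(t) = K_1e^(2t) + K_2te^(2t) + 3K_2e^(2t), x_2(t) = -K_1e^(2t) - K_2te^(2t) - 2K_2e^(2t)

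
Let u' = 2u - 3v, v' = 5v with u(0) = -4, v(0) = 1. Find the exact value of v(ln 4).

A = [[2,-3],[0,5]]; eigenvalues λ = 5, 2.
Eigenvectors: (1,-1) for λ=5, (1,0) for λ=2.
From the initial condition, c_1 = -1, c_2 = -3.
v(ln 4) = (-1)(4^5)(-1) + (-3)(4^2)(0) = 1024.

1024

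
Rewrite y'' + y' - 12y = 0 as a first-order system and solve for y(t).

y(t) = c_1e^(3t) + c_2e^(-4t)

Let x_1 = y, x_2 = y'. Then x_1' = x_2 and x_2' = 12x_1 - x_2.
A = [[0,1],[12,-1]]; det(A-λI) = λ^2 + λ - 12.
Eigenvalues λ = 3, -4 with eigenvectors (1,3), (1,-4).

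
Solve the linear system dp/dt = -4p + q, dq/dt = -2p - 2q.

Coefficient matrix A = [[-4, 1], [-2, -2]].
Characteristic polynomial det(A - λI) = λ^2 + 6λ + 10 = 0.
Eigenvalues λ = -3 ± i (complex conjugate pair).
For λ=-3+i: an eigenvector is (1,1) - i(0,-1) = (1, 1 + i).
A real fundamental pair from Re and Im of e^((-3+i)t)v: X_1 = e^(-3t)(cos(t)·(1,1) + sin(t)·(0,-1)), X_2 = e^(-3t)(sin(t)·(1,1) - cos(t)·(0,-1)).
General solution: c_1X_1 + c_2X_2.

p(t) = c_1e^(-3t)cos(t) + c_2e^(-3t)sin(t), q(t) = -c_1e^(-3t)sin(t) + c_1e^(-3t)cos(t) + c_2e^(-3t)sin(t) + c_2e^(-3t)cos(t)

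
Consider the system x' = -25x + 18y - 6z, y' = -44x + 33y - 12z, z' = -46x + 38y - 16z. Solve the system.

Coefficient matrix A = [[-25, 18, -6], [-44, 33, -12], [-46, 38, -16]].
det(A - λI) = 0 gives eigenvalues λ = -3, -4, -1.
For λ=-3: eigenvector (3,5,4).
For λ=-4: eigenvector (2,4,5).
For λ=-1: eigenvector (1,2,2).
General solution: c_1e^(-3t)(3,5,4) + c_2e^(-4t)(2,4,5) + c_3e^(-t)(1,2,2).

x(t) = 3c_1e^(-3t) + 2c_2e^(-4t) + c_3e^(-t), y(t) = 5c_1e^(-3t) + 4c_2e^(-4t) + 2c_3e^(-t), z(t) = 4c_1e^(-3t) + 5c_2e^(-4t) + 2c_3e^(-t)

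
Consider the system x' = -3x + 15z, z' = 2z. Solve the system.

Coefficient matrix A = [[-3, 15], [0, 2]].
Characteristic polynomial det(A - λI) = λ^2 + λ - 6 = 0.
Eigenvalues λ = 2, -3.
For λ=2: (A-λI) row 1 is [-5, 15], so an eigenvector is (3, 1).
For λ=-3: (A-λI) row 1 is [0, 15], so an eigenvector is (1, 0).
General solution: c_1e^(2t)(3,1) + c_2e^(-3t)(1,0).

x(t) = 3c_1e^(2t) + c_2e^(-3t), z(t) = c_1e^(2t)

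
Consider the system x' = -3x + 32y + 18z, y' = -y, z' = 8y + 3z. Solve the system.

x(t) = K_1e^(-3t) + 3K_2e^(3t) - 2K_3e^(-t), y(t) = K_3e^(-t), z(t) = K_2e^(3t) - 2K_3e^(-t)

Coefficient matrix A = [[-3, 32, 18], [0, -1, 0], [0, 8, 3]].
det(A - λI) = 0 gives eigenvalues λ = -3, 3, -1.
For λ=-3: eigenvector (1,0,0).
For λ=3: eigenvector (3,0,1).
For λ=-1: eigenvector (-2,1,-2).
General solution: K_1e^(-3t)(1,0,0) + K_2e^(3t)(3,0,1) + K_3e^(-t)(-2,1,-2).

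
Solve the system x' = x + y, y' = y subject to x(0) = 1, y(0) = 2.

Coefficient matrix A = [[1, 1], [0, 1]].
Characteristic polynomial det(A - λI) = λ^2 - 2λ + 1 = 0.
Single eigenvalue λ = 1 with algebraic multiplicity 2.
Eigenvector v = (-1,0); generalized eigenvector w with (A-λI)w=v is (-2,-1).
General solution: e^(t)[c_1·v + c_2·(t·v + w)].
Applying x(0)=1, y(0)=2 gives c_1=3, c_2=-2.

x(t) = 2te^(t) + e^(t), y(t) = 2e^(t)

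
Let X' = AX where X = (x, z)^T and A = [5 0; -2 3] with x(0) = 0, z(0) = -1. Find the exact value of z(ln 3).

-27

A = [[5,0],[-2,3]]; eigenvalues λ = 3, 5.
Eigenvectors: (0,1) for λ=3, (1,-1) for λ=5.
From the initial condition, c_1 = -1, c_2 = 0.
z(ln 3) = (-1)(3^3)(1) + (0)(3^5)(-1) = -27.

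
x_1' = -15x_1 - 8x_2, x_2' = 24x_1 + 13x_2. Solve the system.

x_1(t) = C_1e^(t) - 2C_2e^(-3t), x_2(t) = -2C_1e^(t) + 3C_2e^(-3t)

Coefficient matrix A = [[-15, -8], [24, 13]].
Characteristic polynomial det(A - λI) = λ^2 + 2λ - 3 = 0.
Eigenvalues λ = 1, -3.
For λ=1: (A-λI) row 1 is [-16, -8], so an eigenvector is (1, -2).
For λ=-3: (A-λI) row 1 is [-12, -8], so an eigenvector is (-2, 3).
General solution: C_1e^(t)(1,-2) + C_2e^(-3t)(-2,3).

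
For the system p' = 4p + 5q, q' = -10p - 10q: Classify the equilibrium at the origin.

stable spiral

A = [[4,5],[-10,-10]]; det(A-λI) = λ^2 + 6λ + 10.
λ = -3 ± i: negative real part.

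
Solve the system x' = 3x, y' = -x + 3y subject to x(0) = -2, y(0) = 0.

x(t) = -2e^(3t), y(t) = 2te^(3t)

Coefficient matrix A = [[3, 0], [-1, 3]].
Characteristic polynomial det(A - λI) = λ^2 - 6λ + 9 = 0.
Single eigenvalue λ = 3 with algebraic multiplicity 2.
Eigenvector v = (0,1); generalized eigenvector w with (A-λI)w=v is (-1,0).
General solution: e^(3t)[C_1·v + C_2·(t·v + w)].
Applying x(0)=-2, y(0)=0 gives C_1=0, C_2=2.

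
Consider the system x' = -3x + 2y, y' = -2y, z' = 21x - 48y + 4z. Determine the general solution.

x(t) = 2K_1e^(-2t) + K_2e^(-3t), y(t) = K_1e^(-2t), z(t) = K_1e^(-2t) - 3K_2e^(-3t) + K_3e^(4t)

Coefficient matrix A = [[-3, 2, 0], [0, -2, 0], [21, -48, 4]].
det(A - λI) = 0 gives eigenvalues λ = -2, -3, 4.
For λ=-2: eigenvector (2,1,1).
For λ=-3: eigenvector (1,0,-3).
For λ=4: eigenvector (0,0,1).
General solution: K_1e^(-2t)(2,1,1) + K_2e^(-3t)(1,0,-3) + K_3e^(4t)(0,0,1).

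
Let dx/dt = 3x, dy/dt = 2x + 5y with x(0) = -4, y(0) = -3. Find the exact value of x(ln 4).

A = [[3,0],[2,5]]; eigenvalues λ = 3, 5.
Eigenvectors: (-1,1) for λ=3, (0,1) for λ=5.
From the initial condition, c_1 = 4, c_2 = -7.
x(ln 4) = (4)(4^3)(-1) + (-7)(4^5)(0) = -256.

-256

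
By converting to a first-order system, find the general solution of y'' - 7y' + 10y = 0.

y(t) = c_1e^(2t) + c_2e^(5t)

Let x_1 = y, x_2 = y'. Then x_1' = x_2 and x_2' = -10x_1 + 7x_2.
A = [[0,1],[-10,7]]; det(A-λI) = λ^2 - 7λ + 10.
Eigenvalues λ = 2, 5 with eigenvectors (1,2), (1,5).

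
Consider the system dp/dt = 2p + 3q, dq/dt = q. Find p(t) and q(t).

Coefficient matrix A = [[2, 3], [0, 1]].
Characteristic polynomial det(A - λI) = λ^2 - 3λ + 2 = 0.
Eigenvalues λ = 2, 1.
For λ=2: (A-λI) row 1 is [0, 3], so an eigenvector is (1, 0).
For λ=1: (A-λI) row 1 is [1, 3], so an eigenvector is (-3, 1).
General solution: C_1e^(2t)(1,0) + C_2e^(t)(-3,1).

p(t) = C_1e^(2t) - 3C_2e^(t), q(t) = C_2e^(t)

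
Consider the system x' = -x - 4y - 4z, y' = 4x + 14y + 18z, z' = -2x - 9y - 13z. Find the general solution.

x(t) = -K_1e^(3t) + 2K_2e^(t), y(t) = 2K_1e^(3t) - 2K_2e^(t) - K_3e^(-4t), z(t) = -K_1e^(3t) + K_2e^(t) + K_3e^(-4t)

Coefficient matrix A = [[-1, -4, -4], [4, 14, 18], [-2, -9, -13]].
det(A - λI) = 0 gives eigenvalues λ = 3, 1, -4.
For λ=3: eigenvector (-1,2,-1).
For λ=1: eigenvector (2,-2,1).
For λ=-4: eigenvector (0,-1,1).
General solution: K_1e^(3t)(-1,2,-1) + K_2e^(t)(2,-2,1) + K_3e^(-4t)(0,-1,1).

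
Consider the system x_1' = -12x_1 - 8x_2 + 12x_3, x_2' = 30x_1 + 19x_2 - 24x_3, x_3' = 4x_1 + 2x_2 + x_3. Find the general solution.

x_1(t) = C_1e^(4t) + 4C_2e^(t) - 4C_3e^(3t), x_2(t) = -2C_1e^(4t) - 8C_2e^(t) + 9C_3e^(3t), x_3(t) = -C_2e^(t) + C_3e^(3t)

Coefficient matrix A = [[-12, -8, 12], [30, 19, -24], [4, 2, 1]].
det(A - λI) = 0 gives eigenvalues λ = 4, 1, 3.
For λ=4: eigenvector (1,-2,0).
For λ=1: eigenvector (4,-8,-1).
For λ=3: eigenvector (-4,9,1).
General solution: C_1e^(4t)(1,-2,0) + C_2e^(t)(4,-8,-1) + C_3e^(3t)(-4,9,1).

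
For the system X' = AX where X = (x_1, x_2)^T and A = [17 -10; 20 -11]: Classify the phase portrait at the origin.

unstable spiral

A = [[17,-10],[20,-11]]; det(A-λI) = λ^2 - 6λ + 13.
λ = 3 ± 2i: positive real part.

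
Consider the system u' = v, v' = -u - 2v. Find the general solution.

Coefficient matrix A = [[0, 1], [-1, -2]].
Characteristic polynomial det(A - λI) = λ^2 + 2λ + 1 = 0.
Single eigenvalue λ = -1 with algebraic multiplicity 2.
Eigenvector v = (1,-1); generalized eigenvector w with (A-λI)w=v is (-2,3).
General solution: e^(-t)[C_1·v + C_2·(t·v + w)].

u(t) = C_1e^(-t) + C_2te^(-t) - 2C_2e^(-t), v(t) = -C_1e^(-t) - C_2te^(-t) + 3C_2e^(-t)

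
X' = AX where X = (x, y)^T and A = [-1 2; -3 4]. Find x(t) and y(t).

Coefficient matrix A = [[-1, 2], [-3, 4]].
Characteristic polynomial det(A - λI) = λ^2 - 3λ + 2 = 0.
Eigenvalues λ = 1, 2.
For λ=1: (A-λI) row 1 is [-2, 2], so an eigenvector is (-1, -1).
For λ=2: (A-λI) row 1 is [-3, 2], so an eigenvector is (2, 3).
General solution: K_1e^(t)(-1,-1) + K_2e^(2t)(2,3).

x(t) = -K_1e^(t) + 2K_2e^(2t), y(t) = -K_1e^(t) + 3K_2e^(2t)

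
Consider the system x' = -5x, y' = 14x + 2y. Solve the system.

x(t) = c_2e^(-5t), y(t) = c_1e^(2t) - 2c_2e^(-5t)

Coefficient matrix A = [[-5, 0], [14, 2]].
Characteristic polynomial det(A - λI) = λ^2 + 3λ - 10 = 0.
Eigenvalues λ = 2, -5.
For λ=2: (A-λI) row 1 is [-7, 0], so an eigenvector is (0, 1).
For λ=-5: (A-λI) row 2 is [14, 7], so an eigenvector is (1, -2).
General solution: c_1e^(2t)(0,1) + c_2e^(-5t)(1,-2).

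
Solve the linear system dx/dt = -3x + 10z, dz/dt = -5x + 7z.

Coefficient matrix A = [[-3, 10], [-5, 7]].
Characteristic polynomial det(A - λI) = λ^2 - 4λ + 29 = 0.
Eigenvalues λ = 2 ± 5i (complex conjugate pair).
For λ=2+5i: an eigenvector is (1,0) - i(-1,-1) = (1 + i, 0 + i).
A real fundamental pair from Re and Im of e^((2+5i)t)v: X_1 = e^(2t)(cos(5t)·(1,0) + sin(5t)·(-1,-1)), X_2 = e^(2t)(sin(5t)·(1,0) - cos(5t)·(-1,-1)).
General solution: C_1X_1 + C_2X_2.

x(t) = -C_1e^(2t)sin(5t) + C_1e^(2t)cos(5t) + C_2e^(2t)sin(5t) + C_2e^(2t)cos(5t), z(t) = -C_1e^(2t)sin(5t) + C_2e^(2t)cos(5t)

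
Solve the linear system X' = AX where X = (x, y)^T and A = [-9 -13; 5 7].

Coefficient matrix A = [[-9, -13], [5, 7]].
Characteristic polynomial det(A - λI) = λ^2 + 2λ + 2 = 0.
Eigenvalues λ = -1 ± i (complex conjugate pair).
For λ=-1+i: an eigenvector is (-3,2) - i(-2,1) = (-3 + 2i, 2 - i).
A real fundamental pair from Re and Im of e^((-1+i)t)v: X_1 = e^(-t)(cos(t)·(-3,2) + sin(t)·(-2,1)), X_2 = e^(-t)(sin(t)·(-3,2) - cos(t)·(-2,1)).
General solution: c_1X_1 + c_2X_2.

x(t) = -2c_1e^(-t)sin(t) - 3c_1e^(-t)cos(t) - 3c_2e^(-t)sin(t) + 2c_2e^(-t)cos(t), y(t) = c_1e^(-t)sin(t) + 2c_1e^(-t)cos(t) + 2c_2e^(-t)sin(t) - c_2e^(-t)cos(t)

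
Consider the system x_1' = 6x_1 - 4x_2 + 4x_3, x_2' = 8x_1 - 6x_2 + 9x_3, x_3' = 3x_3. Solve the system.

Coefficient matrix A = [[6, -4, 4], [8, -6, 9], [0, 0, 3]].
det(A - λI) = 0 gives eigenvalues λ = 2, -2, 3.
For λ=2: eigenvector (-1,-1,0).
For λ=-2: eigenvector (1,2,0).
For λ=3: eigenvector (0,1,1).
General solution: C_1e^(2t)(-1,-1,0) + C_2e^(-2t)(1,2,0) + C_3e^(3t)(0,1,1).

x_1(t) = -C_1e^(2t) + C_2e^(-2t), x_2(t) = -C_1e^(2t) + 2C_2e^(-2t) + C_3e^(3t), x_3(t) = C_3e^(3t)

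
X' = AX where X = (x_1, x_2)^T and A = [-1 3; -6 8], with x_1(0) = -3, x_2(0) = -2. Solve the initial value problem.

x_1(t) = e^(5t) - 4e^(2t), x_2(t) = 2e^(5t) - 4e^(2t)

Coefficient matrix A = [[-1, 3], [-6, 8]].
Characteristic polynomial det(A - λI) = λ^2 - 7λ + 10 = 0.
Eigenvalues λ = 2, 5.
For λ=2: (A-λI) row 1 is [-3, 3], so an eigenvector is (-1, -1).
For λ=5: (A-λI) row 1 is [-6, 3], so an eigenvector is (1, 2).
General solution: C_1e^(2t)(-1,-1) + C_2e^(5t)(1,2).
Applying x_1(0)=-3, x_2(0)=-2 gives C_1=4, C_2=1.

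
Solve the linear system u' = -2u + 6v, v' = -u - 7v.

Coefficient matrix A = [[-2, 6], [-1, -7]].
Characteristic polynomial det(A - λI) = λ^2 + 9λ + 20 = 0.
Eigenvalues λ = -4, -5.
For λ=-4: (A-λI) row 1 is [2, 6], so an eigenvector is (3, -1).
For λ=-5: (A-λI) row 1 is [3, 6], so an eigenvector is (-2, 1).
General solution: C_1e^(-4t)(3,-1) + C_2e^(-5t)(-2,1).

u(t) = 3C_1e^(-4t) - 2C_2e^(-5t), v(t) = -C_1e^(-4t) + C_2e^(-5t)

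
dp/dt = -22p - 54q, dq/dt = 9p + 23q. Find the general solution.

p(t) = 3C_1e^(-4t) - 2C_2e^(5t), q(t) = -C_1e^(-4t) + C_2e^(5t)

Coefficient matrix A = [[-22, -54], [9, 23]].
Characteristic polynomial det(A - λI) = λ^2 - λ - 20 = 0.
Eigenvalues λ = -4, 5.
For λ=-4: (A-λI) row 1 is [-18, -54], so an eigenvector is (3, -1).
For λ=5: (A-λI) row 1 is [-27, -54], so an eigenvector is (-2, 1).
General solution: C_1e^(-4t)(3,-1) + C_2e^(5t)(-2,1).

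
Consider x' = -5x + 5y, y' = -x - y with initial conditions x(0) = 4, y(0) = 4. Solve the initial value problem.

Coefficient matrix A = [[-5, 5], [-1, -1]].
Characteristic polynomial det(A - λI) = λ^2 + 6λ + 10 = 0.
Eigenvalues λ = -3 ± i (complex conjugate pair).
For λ=-3+i: an eigenvector is (-1,0) - i(2,1) = (-1 - 2i, 0 - i).
A real fundamental pair from Re and Im of e^((-3+i)t)v: X_1 = e^(-3t)(cos(t)·(-1,0) + sin(t)·(2,1)), X_2 = e^(-3t)(sin(t)·(-1,0) - cos(t)·(2,1)).
General solution: K_1X_1 + K_2X_2.
Applying x(0)=4, y(0)=4 gives K_1=4, K_2=-4.

x(t) = 12e^(-3t)sin(t) + 4e^(-3t)cos(t), y(t) = 4e^(-3t)sin(t) + 4e^(-3t)cos(t)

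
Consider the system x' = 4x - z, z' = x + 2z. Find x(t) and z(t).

Coefficient matrix A = [[4, -1], [1, 2]].
Characteristic polynomial det(A - λI) = λ^2 - 6λ + 9 = 0.
Single eigenvalue λ = 3 with algebraic multiplicity 2.
Eigenvector v = (-1,-1); generalized eigenvector w with (A-λI)w=v is (0,1).
General solution: e^(3t)[C_1·v + C_2·(t·v + w)].

x(t) = -C_1e^(3t) - C_2te^(3t), z(t) = -C_1e^(3t) - C_2te^(3t) + C_2e^(3t)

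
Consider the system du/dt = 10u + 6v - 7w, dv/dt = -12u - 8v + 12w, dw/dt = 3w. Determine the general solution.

Coefficient matrix A = [[10, 6, -7], [-12, -8, 12], [0, 0, 3]].
det(A - λI) = 0 gives eigenvalues λ = 4, -2, 3.
For λ=4: eigenvector (-1,1,0).
For λ=-2: eigenvector (-1,2,0).
For λ=3: eigenvector (1,0,1).
General solution: C_1e^(4t)(-1,1,0) + C_2e^(-2t)(-1,2,0) + C_3e^(3t)(1,0,1).

u(t) = -C_1e^(4t) - C_2e^(-2t) + C_3e^(3t), v(t) = C_1e^(4t) + 2C_2e^(-2t), w(t) = C_3e^(3t)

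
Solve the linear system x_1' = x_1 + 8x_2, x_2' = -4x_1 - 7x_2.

Coefficient matrix A = [[1, 8], [-4, -7]].
Characteristic polynomial det(A - λI) = λ^2 + 6λ + 25 = 0.
Eigenvalues λ = -3 ± 4i (complex conjugate pair).
For λ=-3+4i: an eigenvector is (1,-1) - i(-1,0) = (1 + i, -1).
A real fundamental pair from Re and Im of e^((-3+4i)t)v: X_1 = e^(-3t)(cos(4t)·(1,-1) + sin(4t)·(-1,0)), X_2 = e^(-3t)(sin(4t)·(1,-1) - cos(4t)·(-1,0)).
General solution: C_1X_1 + C_2X_2.

x_1(t) = -C_1e^(-3t)sin(4t) + C_1e^(-3t)cos(4t) + C_2e^(-3t)sin(4t) + C_2e^(-3t)cos(4t), x_2(t) = -C_1e^(-3t)cos(4t) - C_2e^(-3t)sin(4t)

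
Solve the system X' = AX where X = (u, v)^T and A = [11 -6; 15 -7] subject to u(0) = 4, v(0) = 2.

Coefficient matrix A = [[11, -6], [15, -7]].
Characteristic polynomial det(A - λI) = λ^2 - 4λ + 13 = 0.
Eigenvalues λ = 2 ± 3i (complex conjugate pair).
For λ=2+3i: an eigenvector is (1,1) - i(1,2) = (1 - i, 1 - 2i).
A real fundamental pair from Re and Im of e^((2+3i)t)v: X_1 = e^(2t)(cos(3t)·(1,1) + sin(3t)·(1,2)), X_2 = e^(2t)(sin(3t)·(1,1) - cos(3t)·(1,2)).
General solution: C_1X_1 + C_2X_2.
Applying u(0)=4, v(0)=2 gives C_1=6, C_2=2.

u(t) = 8e^(2t)sin(3t) + 4e^(2t)cos(3t), v(t) = 14e^(2t)sin(3t) + 2e^(2t)cos(3t)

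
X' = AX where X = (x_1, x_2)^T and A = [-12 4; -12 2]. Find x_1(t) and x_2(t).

x_1(t) = K_1e^(-4t) - 2K_2e^(-6t), x_2(t) = 2K_1e^(-4t) - 3K_2e^(-6t)

Coefficient matrix A = [[-12, 4], [-12, 2]].
Characteristic polynomial det(A - λI) = λ^2 + 10λ + 24 = 0.
Eigenvalues λ = -4, -6.
For λ=-4: (A-λI) row 1 is [-8, 4], so an eigenvector is (1, 2).
For λ=-6: (A-λI) row 1 is [-6, 4], so an eigenvector is (-2, -3).
General solution: K_1e^(-4t)(1,2) + K_2e^(-6t)(-2,-3).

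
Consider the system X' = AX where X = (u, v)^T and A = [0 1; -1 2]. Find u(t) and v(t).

u(t) = -C_1e^(t) - C_2te^(t) + 2C_2e^(t), v(t) = -C_1e^(t) - C_2te^(t) + C_2e^(t)

Coefficient matrix A = [[0, 1], [-1, 2]].
Characteristic polynomial det(A - λI) = λ^2 - 2λ + 1 = 0.
Single eigenvalue λ = 1 with algebraic multiplicity 2.
Eigenvector v = (-1,-1); generalized eigenvector w with (A-λI)w=v is (2,1).
General solution: e^(t)[C_1·v + C_2·(t·v + w)].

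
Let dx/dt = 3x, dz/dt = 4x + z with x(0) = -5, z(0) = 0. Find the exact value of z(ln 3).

-240

A = [[3,0],[4,1]]; eigenvalues λ = 3, 1.
Eigenvectors: (-1,-2) for λ=3, (0,1) for λ=1.
From the initial condition, c_1 = 5, c_2 = 10.
z(ln 3) = (5)(3^3)(-2) + (10)(3^1)(1) = -240.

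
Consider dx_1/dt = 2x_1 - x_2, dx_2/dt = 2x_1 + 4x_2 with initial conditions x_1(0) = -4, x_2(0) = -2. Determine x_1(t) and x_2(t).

Coefficient matrix A = [[2, -1], [2, 4]].
Characteristic polynomial det(A - λI) = λ^2 - 6λ + 10 = 0.
Eigenvalues λ = 3 ± i (complex conjugate pair).
For λ=3+i: an eigenvector is (0,-1) - i(1,-1) = (0 - i, -1 + i).
A real fundamental pair from Re and Im of e^((3+i)t)v: X_1 = e^(3t)(cos(t)·(0,-1) + sin(t)·(1,-1)), X_2 = e^(3t)(sin(t)·(0,-1) - cos(t)·(1,-1)).
General solution: C_1X_1 + C_2X_2.
Applying x_1(0)=-4, x_2(0)=-2 gives C_1=6, C_2=4.

x_1(t) = 6e^(3t)sin(t) - 4e^(3t)cos(t), x_2(t) = -10e^(3t)sin(t) - 2e^(3t)cos(t)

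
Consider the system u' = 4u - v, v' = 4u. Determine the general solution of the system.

Coefficient matrix A = [[4, -1], [4, 0]].
Characteristic polynomial det(A - λI) = λ^2 - 4λ + 4 = 0.
Single eigenvalue λ = 2 with algebraic multiplicity 2.
Eigenvector v = (1,2); generalized eigenvector w with (A-λI)w=v is (2,3).
General solution: e^(2t)[K_1·v + K_2·(t·v + w)].

u(t) = K_1e^(2t) + K_2te^(2t) + 2K_2e^(2t), v(t) = 2K_1e^(2t) + 2K_2te^(2t) + 3K_2e^(2t)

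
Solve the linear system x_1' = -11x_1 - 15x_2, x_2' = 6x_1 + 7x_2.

x_1(t) = 2c_1e^(-2t)sin(3t) + c_1e^(-2t)cos(3t) + c_2e^(-2t)sin(3t) - 2c_2e^(-2t)cos(3t), x_2(t) = -c_1e^(-2t)sin(3t) - c_1e^(-2t)cos(3t) - c_2e^(-2t)sin(3t) + c_2e^(-2t)cos(3t)

Coefficient matrix A = [[-11, -15], [6, 7]].
Characteristic polynomial det(A - λI) = λ^2 + 4λ + 13 = 0.
Eigenvalues λ = -2 ± 3i (complex conjugate pair).
For λ=-2+3i: an eigenvector is (1,-1) - i(2,-1) = (1 - 2i, -1 + i).
A real fundamental pair from Re and Im of e^((-2+3i)t)v: X_1 = e^(-2t)(cos(3t)·(1,-1) + sin(3t)·(2,-1)), X_2 = e^(-2t)(sin(3t)·(1,-1) - cos(3t)·(2,-1)).
General solution: c_1X_1 + c_2X_2.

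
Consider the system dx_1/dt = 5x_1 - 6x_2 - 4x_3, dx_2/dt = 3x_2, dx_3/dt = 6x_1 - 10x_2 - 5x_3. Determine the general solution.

x_1(t) = -K_1e^(t) + 2K_2e^(-t) + K_3e^(3t), x_2(t) = -K_3e^(3t), x_3(t) = -K_1e^(t) + 3K_2e^(-t) + 2K_3e^(3t)

Coefficient matrix A = [[5, -6, -4], [0, 3, 0], [6, -10, -5]].
det(A - λI) = 0 gives eigenvalues λ = 1, -1, 3.
For λ=1: eigenvector (-1,0,-1).
For λ=-1: eigenvector (2,0,3).
For λ=3: eigenvector (1,-1,2).
General solution: K_1e^(t)(-1,0,-1) + K_2e^(-t)(2,0,3) + K_3e^(3t)(1,-1,2).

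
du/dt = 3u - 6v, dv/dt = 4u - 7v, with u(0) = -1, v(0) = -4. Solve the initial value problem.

u(t) = 9e^(-t) - 10e^(-3t), v(t) = 6e^(-t) - 10e^(-3t)

Coefficient matrix A = [[3, -6], [4, -7]].
Characteristic polynomial det(A - λI) = λ^2 + 4λ + 3 = 0.
Eigenvalues λ = -1, -3.
For λ=-1: (A-λI) row 1 is [4, -6], so an eigenvector is (-3, -2).
For λ=-3: (A-λI) row 1 is [6, -6], so an eigenvector is (1, 1).
General solution: C_1e^(-t)(-3,-2) + C_2e^(-3t)(1,1).
Applying u(0)=-1, v(0)=-4 gives C_1=-3, C_2=-10.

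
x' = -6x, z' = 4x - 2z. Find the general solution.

x(t) = -K_1e^(-6t), z(t) = K_1e^(-6t) - K_2e^(-2t)

Coefficient matrix A = [[-6, 0], [4, -2]].
Characteristic polynomial det(A - λI) = λ^2 + 8λ + 12 = 0.
Eigenvalues λ = -6, -2.
For λ=-6: (A-λI) row 2 is [4, 4], so an eigenvector is (-1, 1).
For λ=-2: (A-λI) row 1 is [-4, 0], so an eigenvector is (0, -1).
General solution: K_1e^(-6t)(-1,1) + K_2e^(-2t)(0,-1).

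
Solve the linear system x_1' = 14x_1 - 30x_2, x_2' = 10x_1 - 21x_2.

x_1(t) = -3C_1e^(-6t) + 2C_2e^(-t), x_2(t) = -2C_1e^(-6t) + C_2e^(-t)

Coefficient matrix A = [[14, -30], [10, -21]].
Characteristic polynomial det(A - λI) = λ^2 + 7λ + 6 = 0.
Eigenvalues λ = -6, -1.
For λ=-6: (A-λI) row 1 is [20, -30], so an eigenvector is (-3, -2).
For λ=-1: (A-λI) row 1 is [15, -30], so an eigenvector is (2, 1).
General solution: C_1e^(-6t)(-3,-2) + C_2e^(-t)(2,1).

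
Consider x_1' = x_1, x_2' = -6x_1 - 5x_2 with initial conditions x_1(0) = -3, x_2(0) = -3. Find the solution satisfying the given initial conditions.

x_1(t) = -3e^(t), x_2(t) = 3e^(t) - 6e^(-5t)

Coefficient matrix A = [[1, 0], [-6, -5]].
Characteristic polynomial det(A - λI) = λ^2 + 4λ - 5 = 0.
Eigenvalues λ = -5, 1.
For λ=-5: (A-λI) row 1 is [6, 0], so an eigenvector is (0, -1).
For λ=1: (A-λI) row 2 is [-6, -6], so an eigenvector is (1, -1).
General solution: C_1e^(-5t)(0,-1) + C_2e^(t)(1,-1).
Applying x_1(0)=-3, x_2(0)=-3 gives C_1=6, C_2=-3.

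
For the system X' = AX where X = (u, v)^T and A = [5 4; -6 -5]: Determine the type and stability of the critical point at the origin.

A = [[5,4],[-6,-5]]; det(A-λI) = λ^2 - 1.
λ = 1, -1: opposite signs.

saddle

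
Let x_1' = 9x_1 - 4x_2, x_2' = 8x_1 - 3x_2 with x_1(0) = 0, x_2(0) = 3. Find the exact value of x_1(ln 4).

-3060

A = [[9,-4],[8,-3]]; eigenvalues λ = 5, 1.
Eigenvectors: (-1,-1) for λ=5, (-1,-2) for λ=1.
From the initial condition, c_1 = 3, c_2 = -3.
x_1(ln 4) = (3)(4^5)(-1) + (-3)(4^1)(-1) = -3060.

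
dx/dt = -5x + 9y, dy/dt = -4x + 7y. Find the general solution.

x(t) = 3K_1e^(t) + 3K_2te^(t) + K_2e^(t), y(t) = 2K_1e^(t) + 2K_2te^(t) + K_2e^(t)

Coefficient matrix A = [[-5, 9], [-4, 7]].
Characteristic polynomial det(A - λI) = λ^2 - 2λ + 1 = 0.
Single eigenvalue λ = 1 with algebraic multiplicity 2.
Eigenvector v = (3,2); generalized eigenvector w with (A-λI)w=v is (1,1).
General solution: e^(t)[K_1·v + K_2·(t·v + w)].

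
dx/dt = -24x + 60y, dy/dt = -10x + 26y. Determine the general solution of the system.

Coefficient matrix A = [[-24, 60], [-10, 26]].
Characteristic polynomial det(A - λI) = λ^2 - 2λ - 24 = 0.
Eigenvalues λ = 6, -4.
For λ=6: (A-λI) row 1 is [-30, 60], so an eigenvector is (-2, -1).
For λ=-4: (A-λI) row 1 is [-20, 60], so an eigenvector is (-3, -1).
General solution: K_1e^(6t)(-2,-1) + K_2e^(-4t)(-3,-1).

x(t) = -2K_1e^(6t) - 3K_2e^(-4t), y(t) = -K_1e^(6t) - K_2e^(-4t)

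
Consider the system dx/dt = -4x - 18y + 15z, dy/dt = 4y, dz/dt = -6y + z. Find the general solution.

Coefficient matrix A = [[-4, -18, 15], [0, 4, 0], [0, -6, 1]].
det(A - λI) = 0 gives eigenvalues λ = -4, 1, 4.
For λ=-4: eigenvector (1,0,0).
For λ=1: eigenvector (3,0,1).
For λ=4: eigenvector (-6,1,-2).
General solution: C_1e^(-4t)(1,0,0) + C_2e^(t)(3,0,1) + C_3e^(4t)(-6,1,-2).

x(t) = C_1e^(-4t) + 3C_2e^(t) - 6C_3e^(4t), y(t) = C_3e^(4t), z(t) = C_2e^(t) - 2C_3e^(4t)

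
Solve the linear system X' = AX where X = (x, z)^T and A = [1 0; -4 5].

x(t) = c_2e^(t), z(t) = -c_1e^(5t) + c_2e^(t)

Coefficient matrix A = [[1, 0], [-4, 5]].
Characteristic polynomial det(A - λI) = λ^2 - 6λ + 5 = 0.
Eigenvalues λ = 5, 1.
For λ=5: (A-λI) row 1 is [-4, 0], so an eigenvector is (0, -1).
For λ=1: (A-λI) row 2 is [-4, 4], so an eigenvector is (1, 1).
General solution: c_1e^(5t)(0,-1) + c_2e^(t)(1,1).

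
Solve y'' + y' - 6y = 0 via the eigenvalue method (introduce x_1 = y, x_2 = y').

y(t) = C_1e^(2t) + C_2e^(-3t)

Let x_1 = y, x_2 = y'. Then x_1' = x_2 and x_2' = 6x_1 - x_2.
A = [[0,1],[6,-1]]; det(A-λI) = λ^2 + λ - 6.
Eigenvalues λ = 2, -3 with eigenvectors (1,2), (1,-3).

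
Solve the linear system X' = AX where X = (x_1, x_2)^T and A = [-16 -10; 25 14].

x_1(t) = -C_1e^(-t)sin(5t) + C_1e^(-t)cos(5t) + C_2e^(-t)sin(5t) + C_2e^(-t)cos(5t), x_2(t) = 2C_1e^(-t)sin(5t) - C_1e^(-t)cos(5t) - C_2e^(-t)sin(5t) - 2C_2e^(-t)cos(5t)

Coefficient matrix A = [[-16, -10], [25, 14]].
Characteristic polynomial det(A - λI) = λ^2 + 2λ + 26 = 0.
Eigenvalues λ = -1 ± 5i (complex conjugate pair).
For λ=-1+5i: an eigenvector is (1,-1) - i(-1,2) = (1 + i, -1 - 2i).
A real fundamental pair from Re and Im of e^((-1+5i)t)v: X_1 = e^(-t)(cos(5t)·(1,-1) + sin(5t)·(-1,2)), X_2 = e^(-t)(sin(5t)·(1,-1) - cos(5t)·(-1,2)).
General solution: C_1X_1 + C_2X_2.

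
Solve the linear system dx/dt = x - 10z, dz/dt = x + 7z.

x(t) = 3c_1e^(4t)sin(t) - c_1e^(4t)cos(t) - c_2e^(4t)sin(t) - 3c_2e^(4t)cos(t), z(t) = -c_1e^(4t)sin(t) + c_2e^(4t)cos(t)

Coefficient matrix A = [[1, -10], [1, 7]].
Characteristic polynomial det(A - λI) = λ^2 - 8λ + 17 = 0.
Eigenvalues λ = 4 ± i (complex conjugate pair).
For λ=4+i: an eigenvector is (-1,0) - i(3,-1) = (-1 - 3i, 0 + i).
A real fundamental pair from Re and Im of e^((4+i)t)v: X_1 = e^(4t)(cos(t)·(-1,0) + sin(t)·(3,-1)), X_2 = e^(4t)(sin(t)·(-1,0) - cos(t)·(3,-1)).
General solution: c_1X_1 + c_2X_2.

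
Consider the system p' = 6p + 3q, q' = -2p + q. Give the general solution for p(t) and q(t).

p(t) = C_1e^(3t) + 3C_2e^(4t), q(t) = -C_1e^(3t) - 2C_2e^(4t)

Coefficient matrix A = [[6, 3], [-2, 1]].
Characteristic polynomial det(A - λI) = λ^2 - 7λ + 12 = 0.
Eigenvalues λ = 3, 4.
For λ=3: (A-λI) row 1 is [3, 3], so an eigenvector is (1, -1).
For λ=4: (A-λI) row 1 is [2, 3], so an eigenvector is (3, -2).
General solution: C_1e^(3t)(1,-1) + C_2e^(4t)(3,-2).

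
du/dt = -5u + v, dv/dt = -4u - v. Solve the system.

Coefficient matrix A = [[-5, 1], [-4, -1]].
Characteristic polynomial det(A - λI) = λ^2 + 6λ + 9 = 0.
Single eigenvalue λ = -3 with algebraic multiplicity 2.
Eigenvector v = (-1,-2); generalized eigenvector w with (A-λI)w=v is (2,3).
General solution: e^(-3t)[C_1·v + C_2·(t·v + w)].

u(t) = -C_1e^(-3t) - C_2te^(-3t) + 2C_2e^(-3t), v(t) = -2C_1e^(-3t) - 2C_2te^(-3t) + 3C_2e^(-3t)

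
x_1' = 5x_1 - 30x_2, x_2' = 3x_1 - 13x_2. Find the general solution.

x_1(t) = -3c_1e^(-4t)sin(3t) - c_1e^(-4t)cos(3t) - c_2e^(-4t)sin(3t) + 3c_2e^(-4t)cos(3t), x_2(t) = -c_1e^(-4t)sin(3t) + c_2e^(-4t)cos(3t)

Coefficient matrix A = [[5, -30], [3, -13]].
Characteristic polynomial det(A - λI) = λ^2 + 8λ + 25 = 0.
Eigenvalues λ = -4 ± 3i (complex conjugate pair).
For λ=-4+3i: an eigenvector is (-1,0) - i(-3,-1) = (-1 + 3i, 0 + i).
A real fundamental pair from Re and Im of e^((-4+3i)t)v: X_1 = e^(-4t)(cos(3t)·(-1,0) + sin(3t)·(-3,-1)), X_2 = e^(-4t)(sin(3t)·(-1,0) - cos(3t)·(-3,-1)).
General solution: c_1X_1 + c_2X_2.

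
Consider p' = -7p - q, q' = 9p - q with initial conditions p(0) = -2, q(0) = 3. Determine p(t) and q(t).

Coefficient matrix A = [[-7, -1], [9, -1]].
Characteristic polynomial det(A - λI) = λ^2 + 8λ + 16 = 0.
Single eigenvalue λ = -4 with algebraic multiplicity 2.
Eigenvector v = (-1,3); generalized eigenvector w with (A-λI)w=v is (0,1).
General solution: e^(-4t)[C_1·v + C_2·(t·v + w)].
Applying p(0)=-2, q(0)=3 gives C_1=2, C_2=-3.

p(t) = 3te^(-4t) - 2e^(-4t), q(t) = -9te^(-4t) + 3e^(-4t)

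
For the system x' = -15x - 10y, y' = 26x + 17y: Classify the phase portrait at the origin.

unstable spiral

A = [[-15,-10],[26,17]]; det(A-λI) = λ^2 - 2λ + 5.
λ = 1 ± 2i: positive real part.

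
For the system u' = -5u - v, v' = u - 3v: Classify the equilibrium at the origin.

A = [[-5,-1],[1,-3]]; det(A-λI) = λ^2 + 8λ + 16.
repeated λ = -4 with a single eigenvector.

stable improper node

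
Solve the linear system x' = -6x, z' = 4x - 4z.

x(t) = -c_2e^(-6t), z(t) = c_1e^(-4t) + 2c_2e^(-6t)

Coefficient matrix A = [[-6, 0], [4, -4]].
Characteristic polynomial det(A - λI) = λ^2 + 10λ + 24 = 0.
Eigenvalues λ = -4, -6.
For λ=-4: (A-λI) row 1 is [-2, 0], so an eigenvector is (0, 1).
For λ=-6: (A-λI) row 2 is [4, 2], so an eigenvector is (-1, 2).
General solution: c_1e^(-4t)(0,1) + c_2e^(-6t)(-1,2).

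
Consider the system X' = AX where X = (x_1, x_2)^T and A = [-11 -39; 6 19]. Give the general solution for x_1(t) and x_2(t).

x_1(t) = -2C_1e^(4t)sin(3t) + 3C_1e^(4t)cos(3t) + 3C_2e^(4t)sin(3t) + 2C_2e^(4t)cos(3t), x_2(t) = C_1e^(4t)sin(3t) - C_1e^(4t)cos(3t) - C_2e^(4t)sin(3t) - C_2e^(4t)cos(3t)

Coefficient matrix A = [[-11, -39], [6, 19]].
Characteristic polynomial det(A - λI) = λ^2 - 8λ + 25 = 0.
Eigenvalues λ = 4 ± 3i (complex conjugate pair).
For λ=4+3i: an eigenvector is (3,-1) - i(-2,1) = (3 + 2i, -1 - i).
A real fundamental pair from Re and Im of e^((4+3i)t)v: X_1 = e^(4t)(cos(3t)·(3,-1) + sin(3t)·(-2,1)), X_2 = e^(4t)(sin(3t)·(3,-1) - cos(3t)·(-2,1)).
General solution: C_1X_1 + C_2X_2.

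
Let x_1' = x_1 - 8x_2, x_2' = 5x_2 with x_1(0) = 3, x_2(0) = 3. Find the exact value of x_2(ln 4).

3072

A = [[1,-8],[0,5]]; eigenvalues λ = 5, 1.
Eigenvectors: (2,-1) for λ=5, (1,0) for λ=1.
From the initial condition, c_1 = -3, c_2 = 9.
x_2(ln 4) = (-3)(4^5)(-1) + (9)(4^1)(0) = 3072.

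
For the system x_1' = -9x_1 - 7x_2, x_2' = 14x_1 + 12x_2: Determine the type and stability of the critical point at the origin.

saddle

A = [[-9,-7],[14,12]]; det(A-λI) = λ^2 - 3λ - 10.
λ = 5, -2: opposite signs.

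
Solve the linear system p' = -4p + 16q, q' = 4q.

p(t) = -2c_1e^(4t) - c_2e^(-4t), q(t) = -c_1e^(4t)

Coefficient matrix A = [[-4, 16], [0, 4]].
Characteristic polynomial det(A - λI) = λ^2 - 16 = 0.
Eigenvalues λ = 4, -4.
For λ=4: (A-λI) row 1 is [-8, 16], so an eigenvector is (-2, -1).
For λ=-4: (A-λI) row 1 is [0, 16], so an eigenvector is (-1, 0).
General solution: c_1e^(4t)(-2,-1) + c_2e^(-4t)(-1,0).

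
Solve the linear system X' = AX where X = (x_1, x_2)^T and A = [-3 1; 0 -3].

Coefficient matrix A = [[-3, 1], [0, -3]].
Characteristic polynomial det(A - λI) = λ^2 + 6λ + 9 = 0.
Single eigenvalue λ = -3 with algebraic multiplicity 2.
Eigenvector v = (-1,0); generalized eigenvector w with (A-λI)w=v is (2,-1).
General solution: e^(-3t)[c_1·v + c_2·(t·v + w)].

x_1(t) = -c_1e^(-3t) - c_2te^(-3t) + 2c_2e^(-3t), x_2(t) = -c_2e^(-3t)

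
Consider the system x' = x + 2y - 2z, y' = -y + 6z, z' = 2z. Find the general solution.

Coefficient matrix A = [[1, 2, -2], [0, -1, 6], [0, 0, 2]].
det(A - λI) = 0 gives eigenvalues λ = 2, -1, 1.
For λ=2: eigenvector (2,2,1).
For λ=-1: eigenvector (-1,1,0).
For λ=1: eigenvector (1,0,0).
General solution: C_1e^(2t)(2,2,1) + C_2e^(-t)(-1,1,0) + C_3e^(t)(1,0,0).

x(t) = 2C_1e^(2t) - C_2e^(-t) + C_3e^(t), y(t) = 2C_1e^(2t) + C_2e^(-t), z(t) = C_1e^(2t)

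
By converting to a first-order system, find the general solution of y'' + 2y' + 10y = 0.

Let x_1 = y, x_2 = y'. Then x_1' = x_2 and x_2' = -10x_1 - 2x_2.
A = [[0,1],[-10,-2]]; det(A-λI) = λ^2 + 2λ + 10.
Eigenvalues λ = -1 ± 3i.

y(t) = K_1e^(-t)cos(3t) + K_2e^(-t)sin(3t)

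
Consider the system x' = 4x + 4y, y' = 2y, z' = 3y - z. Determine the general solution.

x(t) = -2c_2e^(2t) + c_3e^(4t), y(t) = c_2e^(2t), z(t) = c_1e^(-t) + c_2e^(2t)

Coefficient matrix A = [[4, 4, 0], [0, 2, 0], [0, 3, -1]].
det(A - λI) = 0 gives eigenvalues λ = -1, 2, 4.
For λ=-1: eigenvector (0,0,1).
For λ=2: eigenvector (-2,1,1).
For λ=4: eigenvector (1,0,0).
General solution: c_1e^(-t)(0,0,1) + c_2e^(2t)(-2,1,1) + c_3e^(4t)(1,0,0).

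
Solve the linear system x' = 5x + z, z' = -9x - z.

Coefficient matrix A = [[5, 1], [-9, -1]].
Characteristic polynomial det(A - λI) = λ^2 - 4λ + 4 = 0.
Single eigenvalue λ = 2 with algebraic multiplicity 2.
Eigenvector v = (1,-3); generalized eigenvector w with (A-λI)w=v is (1,-2).
General solution: e^(2t)[K_1·v + K_2·(t·v + w)].

x(t) = K_1e^(2t) + K_2te^(2t) + K_2e^(2t), z(t) = -3K_1e^(2t) - 3K_2te^(2t) - 2K_2e^(2t)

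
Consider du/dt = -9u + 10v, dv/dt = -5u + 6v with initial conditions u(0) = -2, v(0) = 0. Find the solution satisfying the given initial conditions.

u(t) = 2e^(t) - 4e^(-4t), v(t) = 2e^(t) - 2e^(-4t)

Coefficient matrix A = [[-9, 10], [-5, 6]].
Characteristic polynomial det(A - λI) = λ^2 + 3λ - 4 = 0.
Eigenvalues λ = 1, -4.
For λ=1: (A-λI) row 1 is [-10, 10], so an eigenvector is (-1, -1).
For λ=-4: (A-λI) row 1 is [-5, 10], so an eigenvector is (-2, -1).
General solution: C_1e^(t)(-1,-1) + C_2e^(-4t)(-2,-1).
Applying u(0)=-2, v(0)=0 gives C_1=-2, C_2=2.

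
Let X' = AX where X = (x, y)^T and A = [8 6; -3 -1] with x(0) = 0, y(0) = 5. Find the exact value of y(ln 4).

-4960

A = [[8,6],[-3,-1]]; eigenvalues λ = 5, 2.
Eigenvectors: (-2,1) for λ=5, (-1,1) for λ=2.
From the initial condition, c_1 = -5, c_2 = 10.
y(ln 4) = (-5)(4^5)(1) + (10)(4^2)(1) = -4960.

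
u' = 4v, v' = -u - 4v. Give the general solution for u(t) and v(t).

u(t) = 2K_1e^(-2t) + 2K_2te^(-2t) - K_2e^(-2t), v(t) = -K_1e^(-2t) - K_2te^(-2t) + K_2e^(-2t)

Coefficient matrix A = [[0, 4], [-1, -4]].
Characteristic polynomial det(A - λI) = λ^2 + 4λ + 4 = 0.
Single eigenvalue λ = -2 with algebraic multiplicity 2.
Eigenvector v = (2,-1); generalized eigenvector w with (A-λI)w=v is (-1,1).
General solution: e^(-2t)[K_1·v + K_2·(t·v + w)].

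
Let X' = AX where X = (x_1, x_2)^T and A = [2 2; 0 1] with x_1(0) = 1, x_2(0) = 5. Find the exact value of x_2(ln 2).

A = [[2,2],[0,1]]; eigenvalues λ = 1, 2.
Eigenvectors: (-2,1) for λ=1, (1,0) for λ=2.
From the initial condition, c_1 = 5, c_2 = 11.
x_2(ln 2) = (5)(2^1)(1) + (11)(2^2)(0) = 10.

10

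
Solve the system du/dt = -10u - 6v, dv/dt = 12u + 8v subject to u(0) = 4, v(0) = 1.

Coefficient matrix A = [[-10, -6], [12, 8]].
Characteristic polynomial det(A - λI) = λ^2 + 2λ - 8 = 0.
Eigenvalues λ = 2, -4.
For λ=2: (A-λI) row 1 is [-12, -6], so an eigenvector is (1, -2).
For λ=-4: (A-λI) row 1 is [-6, -6], so an eigenvector is (-1, 1).
General solution: C_1e^(2t)(1,-2) + C_2e^(-4t)(-1,1).
Applying u(0)=4, v(0)=1 gives C_1=-5, C_2=-9.

u(t) = -5e^(2t) + 9e^(-4t), v(t) = 10e^(2t) - 9e^(-4t)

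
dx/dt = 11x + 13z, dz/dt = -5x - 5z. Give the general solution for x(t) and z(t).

x(t) = 2c_1e^(3t)sin(t) - 3c_1e^(3t)cos(t) - 3c_2e^(3t)sin(t) - 2c_2e^(3t)cos(t), z(t) = -c_1e^(3t)sin(t) + 2c_1e^(3t)cos(t) + 2c_2e^(3t)sin(t) + c_2e^(3t)cos(t)

Coefficient matrix A = [[11, 13], [-5, -5]].
Characteristic polynomial det(A - λI) = λ^2 - 6λ + 10 = 0.
Eigenvalues λ = 3 ± i (complex conjugate pair).
For λ=3+i: an eigenvector is (-3,2) - i(2,-1) = (-3 - 2i, 2 + i).
A real fundamental pair from Re and Im of e^((3+i)t)v: X_1 = e^(3t)(cos(t)·(-3,2) + sin(t)·(2,-1)), X_2 = e^(3t)(sin(t)·(-3,2) - cos(t)·(2,-1)).
General solution: c_1X_1 + c_2X_2.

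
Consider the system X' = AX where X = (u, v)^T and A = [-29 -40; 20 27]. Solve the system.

u(t) = C_1e^(-t)sin(4t) - 3C_1e^(-t)cos(4t) - 3C_2e^(-t)sin(4t) - C_2e^(-t)cos(4t), v(t) = -C_1e^(-t)sin(4t) + 2C_1e^(-t)cos(4t) + 2C_2e^(-t)sin(4t) + C_2e^(-t)cos(4t)

Coefficient matrix A = [[-29, -40], [20, 27]].
Characteristic polynomial det(A - λI) = λ^2 + 2λ + 17 = 0.
Eigenvalues λ = -1 ± 4i (complex conjugate pair).
For λ=-1+4i: an eigenvector is (-3,2) - i(1,-1) = (-3 - i, 2 + i).
A real fundamental pair from Re and Im of e^((-1+4i)t)v: X_1 = e^(-t)(cos(4t)·(-3,2) + sin(4t)·(1,-1)), X_2 = e^(-t)(sin(4t)·(-3,2) - cos(4t)·(1,-1)).
General solution: C_1X_1 + C_2X_2.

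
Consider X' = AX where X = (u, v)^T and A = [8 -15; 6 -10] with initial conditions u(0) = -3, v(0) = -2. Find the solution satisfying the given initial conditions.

Coefficient matrix A = [[8, -15], [6, -10]].
Characteristic polynomial det(A - λI) = λ^2 + 2λ + 10 = 0.
Eigenvalues λ = -1 ± 3i (complex conjugate pair).
For λ=-1+3i: an eigenvector is (2,1) - i(1,1) = (2 - i, 1 - i).
A real fundamental pair from Re and Im of e^((-1+3i)t)v: X_1 = e^(-t)(cos(3t)·(2,1) + sin(3t)·(1,1)), X_2 = e^(-t)(sin(3t)·(2,1) - cos(3t)·(1,1)).
General solution: K_1X_1 + K_2X_2.
Applying u(0)=-3, v(0)=-2 gives K_1=-1, K_2=1.

u(t) = e^(-t)sin(3t) - 3e^(-t)cos(3t), v(t) = -2e^(-t)cos(3t)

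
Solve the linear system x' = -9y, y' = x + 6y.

x(t) = 3C_1e^(3t) + 3C_2te^(3t) + 2C_2e^(3t), y(t) = -C_1e^(3t) - C_2te^(3t) - C_2e^(3t)

Coefficient matrix A = [[0, -9], [1, 6]].
Characteristic polynomial det(A - λI) = λ^2 - 6λ + 9 = 0.
Single eigenvalue λ = 3 with algebraic multiplicity 2.
Eigenvector v = (3,-1); generalized eigenvector w with (A-λI)w=v is (2,-1).
General solution: e^(3t)[C_1·v + C_2·(t·v + w)].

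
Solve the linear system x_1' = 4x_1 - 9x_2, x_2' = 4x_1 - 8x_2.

x_1(t) = 3c_1e^(-2t) + 3c_2te^(-2t) + 2c_2e^(-2t), x_2(t) = 2c_1e^(-2t) + 2c_2te^(-2t) + c_2e^(-2t)

Coefficient matrix A = [[4, -9], [4, -8]].
Characteristic polynomial det(A - λI) = λ^2 + 4λ + 4 = 0.
Single eigenvalue λ = -2 with algebraic multiplicity 2.
Eigenvector v = (3,2); generalized eigenvector w with (A-λI)w=v is (2,1).
General solution: e^(-2t)[c_1·v + c_2·(t·v + w)].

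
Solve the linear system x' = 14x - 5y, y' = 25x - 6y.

x(t) = -K_1e^(4t)sin(5t) + K_2e^(4t)cos(5t), y(t) = -2K_1e^(4t)sin(5t) + K_1e^(4t)cos(5t) + K_2e^(4t)sin(5t) + 2K_2e^(4t)cos(5t)

Coefficient matrix A = [[14, -5], [25, -6]].
Characteristic polynomial det(A - λI) = λ^2 - 8λ + 41 = 0.
Eigenvalues λ = 4 ± 5i (complex conjugate pair).
For λ=4+5i: an eigenvector is (0,1) - i(-1,-2) = (0 + i, 1 + 2i).
A real fundamental pair from Re and Im of e^((4+5i)t)v: X_1 = e^(4t)(cos(5t)·(0,1) + sin(5t)·(-1,-2)), X_2 = e^(4t)(sin(5t)·(0,1) - cos(5t)·(-1,-2)).
General solution: K_1X_1 + K_2X_2.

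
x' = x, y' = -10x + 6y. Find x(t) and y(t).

Coefficient matrix A = [[1, 0], [-10, 6]].
Characteristic polynomial det(A - λI) = λ^2 - 7λ + 6 = 0.
Eigenvalues λ = 1, 6.
For λ=1: (A-λI) row 2 is [-10, 5], so an eigenvector is (-1, -2).
For λ=6: (A-λI) row 1 is [-5, 0], so an eigenvector is (0, 1).
General solution: K_1e^(t)(-1,-2) + K_2e^(6t)(0,1).

x(t) = -K_1e^(t), y(t) = -2K_1e^(t) + K_2e^(6t)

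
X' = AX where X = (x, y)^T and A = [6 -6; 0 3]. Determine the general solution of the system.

Coefficient matrix A = [[6, -6], [0, 3]].
Characteristic polynomial det(A - λI) = λ^2 - 9λ + 18 = 0.
Eigenvalues λ = 3, 6.
For λ=3: (A-λI) row 1 is [3, -6], so an eigenvector is (-2, -1).
For λ=6: (A-λI) row 1 is [0, -6], so an eigenvector is (-1, 0).
General solution: c_1e^(3t)(-2,-1) + c_2e^(6t)(-1,0).

x(t) = -2c_1e^(3t) - c_2e^(6t), y(t) = -c_1e^(3t)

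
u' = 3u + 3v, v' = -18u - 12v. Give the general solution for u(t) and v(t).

u(t) = -K_1e^(-6t) - K_2e^(-3t), v(t) = 3K_1e^(-6t) + 2K_2e^(-3t)

Coefficient matrix A = [[3, 3], [-18, -12]].
Characteristic polynomial det(A - λI) = λ^2 + 9λ + 18 = 0.
Eigenvalues λ = -6, -3.
For λ=-6: (A-λI) row 1 is [9, 3], so an eigenvector is (-1, 3).
For λ=-3: (A-λI) row 1 is [6, 3], so an eigenvector is (-1, 2).
General solution: K_1e^(-6t)(-1,3) + K_2e^(-3t)(-1,2).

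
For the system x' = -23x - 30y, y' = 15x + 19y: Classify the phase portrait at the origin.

A = [[-23,-30],[15,19]]; det(A-λI) = λ^2 + 4λ + 13.
λ = -2 ± 3i: negative real part.

stable spiral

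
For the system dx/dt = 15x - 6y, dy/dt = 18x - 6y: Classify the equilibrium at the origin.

unstable node

A = [[15,-6],[18,-6]]; det(A-λI) = λ^2 - 9λ + 18.
λ = 6, 3: both positive.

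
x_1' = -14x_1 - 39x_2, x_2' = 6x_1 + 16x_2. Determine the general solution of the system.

Coefficient matrix A = [[-14, -39], [6, 16]].
Characteristic polynomial det(A - λI) = λ^2 - 2λ + 10 = 0.
Eigenvalues λ = 1 ± 3i (complex conjugate pair).
For λ=1+3i: an eigenvector is (3,-1) - i(-2,1) = (3 + 2i, -1 - i).
A real fundamental pair from Re and Im of e^((1+3i)t)v: X_1 = e^(t)(cos(3t)·(3,-1) + sin(3t)·(-2,1)), X_2 = e^(t)(sin(3t)·(3,-1) - cos(3t)·(-2,1)).
General solution: C_1X_1 + C_2X_2.

x_1(t) = -2C_1e^(t)sin(3t) + 3C_1e^(t)cos(3t) + 3C_2e^(t)sin(3t) + 2C_2e^(t)cos(3t), x_2(t) = C_1e^(t)sin(3t) - C_1e^(t)cos(3t) - C_2e^(t)sin(3t) - C_2e^(t)cos(3t)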